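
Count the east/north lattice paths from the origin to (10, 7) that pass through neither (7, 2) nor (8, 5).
Number of paths = 10574

Inclusion–exclusion. Total paths: C(17, 10) = 19448. Through P₁: C(9, 7)·C(8, 3) = 2016. Through P₂: C(13, 8)·C(4, 2) = 7722. Since P₁ is strictly southwest of P₂, a monotone path through both must visit P₁ then P₂; paths through both = C(9, 7)·C(4, 1)·C(4, 2) = 864. Avoid both = 19448 − 2016 − 7722 + 864 = 10574.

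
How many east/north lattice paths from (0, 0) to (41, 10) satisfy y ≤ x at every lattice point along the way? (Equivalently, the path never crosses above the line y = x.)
Number of paths = 9735399520

By the reflection principle (André's argument), the number of monotone paths to (41, 10) with n ≤ m that never go above y = x is C(51, 41) − C(51, 42) = 12777711870 − 3042312350 = 9735399520.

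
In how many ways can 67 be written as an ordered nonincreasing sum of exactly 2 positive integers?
p(67, 2 parts) = 33

Partitions of n into exactly k parts are in bijection with partitions of n − k into at most k parts (subtract 1 from each part). So p(67, exactly 2) = p(65, parts ≤ 2). Computing via the recurrence p(m, j) = p(m, j−1) + p(m−j, j) gives 33.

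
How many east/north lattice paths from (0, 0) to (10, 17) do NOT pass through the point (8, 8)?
Number of paths = 7728435

Total paths from (0, 0) to (10, 17): C(27, 10) = 8436285. Paths through (8, 8): (paths (0, 0) → (8, 8)) × (paths (8, 8) → (10, 17)) = C(16, 8) · C(11, 2) = 12870 · 55 = 707850. Avoidance count = 8436285 − 707850 = 7728435.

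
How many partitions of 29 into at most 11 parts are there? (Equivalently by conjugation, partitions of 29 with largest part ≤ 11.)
p(29, parts ≤ 11) = 3370

Use the recurrence p(n, m) = p(n, m−1) + p(n−m, m): either the largest part is < m (count p(n, m−1)) or the largest part is exactly m (remove one copy of m, count p(n−m, m)). With p(0, ·) = 1 this gives p(29, parts ≤ 11) = 3370. (By conjugating Young diagrams, this also counts partitions of 29 into at most 11 parts.)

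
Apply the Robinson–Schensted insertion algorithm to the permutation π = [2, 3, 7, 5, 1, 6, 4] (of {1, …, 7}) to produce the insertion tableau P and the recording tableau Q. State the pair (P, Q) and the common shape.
P = [1, 3, 4, 6] / [2, 5] / [7];  Q = [1, 2, 3, 6] / [4, 7] / [5];  common shape = (4, 2, 1)

Row-insert the values π_1, π_2, … into P one at a time, bumping the leftmost entry strictly greater than the inserted value down to the next row. The recording tableau Q records, in position (i, j), the step at which that cell was added to P.
  Insert 2 (step 1): P = [2];  Q = [1]
  Insert 3 (step 2): P = [2, 3];  Q = [1, 2]
  Insert 7 (step 3): P = [2, 3, 7];  Q = [1, 2, 3]
  Insert 5 (step 4): P = [2, 3, 5] / [7];  Q = [1, 2, 3] / [4]
  Insert 1 (step 5): P = [1, 3, 5] / [2] / [7];  Q = [1, 2, 3] / [4] / [5]
  Insert 6 (step 6): P = [1, 3, 5, 6] / [2] / [7];  Q = [1, 2, 3, 6] / [4] / [5]
  Insert 4 (step 7): P = [1, 3, 4, 6] / [2, 5] / [7];  Q = [1, 2, 3, 6] / [4, 7] / [5]
Final shape: (4, 2, 1).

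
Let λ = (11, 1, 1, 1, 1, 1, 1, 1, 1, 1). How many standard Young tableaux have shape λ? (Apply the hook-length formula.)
# SYT of shape (11, 1, 1, 1, 1, 1, 1, 1, 1, 1) = 92378

Hook-length formula: f^λ = n! / Π hook(c), product over all cells c of the Young diagram. For λ = (11, 1, 1, 1, 1, 1, 1, 1, 1, 1), n = 20 boxes. Hook lengths by row (left-to-right, top-to-bottom): [20, 10, 9, 8, 7, 6, 5, 4, 3, 2, 1]; [9]; [8]; [7]; [6]; [5]; [4]; [3]; [2]; [1]. Product of hooks = 26336378880000. So f^λ = 20! / 26336378880000 = 2432902008176640000 / 26336378880000 = 92378.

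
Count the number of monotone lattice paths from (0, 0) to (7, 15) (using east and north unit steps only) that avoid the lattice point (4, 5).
Number of paths = 134508

Total paths from (0, 0) to (7, 15): C(22, 7) = 170544. Paths through (4, 5): (paths (0, 0) → (4, 5)) × (paths (4, 5) → (7, 15)) = C(9, 4) · C(13, 3) = 126 · 286 = 36036. Avoidance count = 170544 − 36036 = 134508.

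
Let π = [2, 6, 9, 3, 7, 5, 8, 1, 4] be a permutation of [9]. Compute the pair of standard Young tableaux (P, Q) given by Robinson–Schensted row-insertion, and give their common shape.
P = [1, 3, 4, 8] / [2, 5] / [6, 7] / [9];  Q = [1, 2, 3, 7] / [4, 5] / [6, 9] / [8];  common shape = (4, 2, 2, 1)

Row-insert the values π_1, π_2, … into P one at a time, bumping the leftmost entry strictly greater than the inserted value down to the next row. The recording tableau Q records, in position (i, j), the step at which that cell was added to P.
  Insert 2 (step 1): P = [2];  Q = [1]
  Insert 6 (step 2): P = [2, 6];  Q = [1, 2]
  Insert 9 (step 3): P = [2, 6, 9];  Q = [1, 2, 3]
  Insert 3 (step 4): P = [2, 3, 9] / [6];  Q = [1, 2, 3] / [4]
  Insert 7 (step 5): P = [2, 3, 7] / [6, 9];  Q = [1, 2, 3] / [4, 5]
  Insert 5 (step 6): P = [2, 3, 5] / [6, 7] / [9];  Q = [1, 2, 3] / [4, 5] / [6]
  Insert 8 (step 7): P = [2, 3, 5, 8] / [6, 7] / [9];  Q = [1, 2, 3, 7] / [4, 5] / [6]
  Insert 1 (step 8): P = [1, 3, 5, 8] / [2, 7] / [6] / [9];  Q = [1, 2, 3, 7] / [4, 5] / [6] / [8]
  Insert 4 (step 9): P = [1, 3, 4, 8] / [2, 5] / [6, 7] / [9];  Q = [1, 2, 3, 7] / [4, 5] / [6, 9] / [8]
Final shape: (4, 2, 2, 1).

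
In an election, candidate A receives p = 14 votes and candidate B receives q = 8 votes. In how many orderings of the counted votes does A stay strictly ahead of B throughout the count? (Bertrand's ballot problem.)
Strict-lead orderings = 87210

Total orderings of the 22 votes with 14 for A: C(22, 14) = 319770. By the Bertrand ballot formula (Cycle Lemma / reflection principle), the number of orderings in which A is strictly ahead of B throughout is (p − q)/(p + q) · C(p + q, p) = (14 − 8)/(14 + 8) · 319770 = 87210.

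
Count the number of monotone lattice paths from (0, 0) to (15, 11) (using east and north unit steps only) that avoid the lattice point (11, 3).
Number of paths = 7545980

Total paths from (0, 0) to (15, 11): C(26, 15) = 7726160. Paths through (11, 3): (paths (0, 0) → (11, 3)) × (paths (11, 3) → (15, 11)) = C(14, 11) · C(12, 4) = 364 · 495 = 180180. Avoidance count = 7726160 − 180180 = 7545980.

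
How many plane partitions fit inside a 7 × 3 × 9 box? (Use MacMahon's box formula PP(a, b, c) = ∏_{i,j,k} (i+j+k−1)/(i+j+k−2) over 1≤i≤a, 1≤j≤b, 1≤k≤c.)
PP(7, 3, 9) = 24584605760

Evaluate the triple product over i = 1..7, j = 1..3, k = 1..9. The factors are (2/1) · (3/2) · (4/3) · (5/4) · (6/5) · (7/6) · (8/7) · (9/8) · … (189 factors total). The numerators and denominators telescope so the product is an integer; carrying out the multiplication exactly gives PP(7, 3, 9) = 24584605760.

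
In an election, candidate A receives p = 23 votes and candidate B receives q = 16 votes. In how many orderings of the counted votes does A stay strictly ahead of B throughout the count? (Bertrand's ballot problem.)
Strict-lead orderings = 6768687870

Total orderings of the 39 votes with 23 for A: C(39, 23) = 37711260990. By the Bertrand ballot formula (Cycle Lemma / reflection principle), the number of orderings in which A is strictly ahead of B throughout is (p − q)/(p + q) · C(p + q, p) = (23 − 16)/(23 + 16) · 37711260990 = 6768687870.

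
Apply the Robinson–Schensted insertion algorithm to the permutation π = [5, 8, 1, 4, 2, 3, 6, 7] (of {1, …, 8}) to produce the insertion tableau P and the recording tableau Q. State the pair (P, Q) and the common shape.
P = [1, 2, 3, 6, 7] / [4, 8] / [5];  Q = [1, 2, 6, 7, 8] / [3, 4] / [5];  common shape = (5, 2, 1)

Row-insert the values π_1, π_2, … into P one at a time, bumping the leftmost entry strictly greater than the inserted value down to the next row. The recording tableau Q records, in position (i, j), the step at which that cell was added to P.
  Insert 5 (step 1): P = [5];  Q = [1]
  Insert 8 (step 2): P = [5, 8];  Q = [1, 2]
  Insert 1 (step 3): P = [1, 8] / [5];  Q = [1, 2] / [3]
  Insert 4 (step 4): P = [1, 4] / [5, 8];  Q = [1, 2] / [3, 4]
  Insert 2 (step 5): P = [1, 2] / [4, 8] / [5];  Q = [1, 2] / [3, 4] / [5]
  Insert 3 (step 6): P = [1, 2, 3] / [4, 8] / [5];  Q = [1, 2, 6] / [3, 4] / [5]
  Insert 6 (step 7): P = [1, 2, 3, 6] / [4, 8] / [5];  Q = [1, 2, 6, 7] / [3, 4] / [5]
  Insert 7 (step 8): P = [1, 2, 3, 6, 7] / [4, 8] / [5];  Q = [1, 2, 6, 7, 8] / [3, 4] / [5]
Final shape: (5, 2, 1).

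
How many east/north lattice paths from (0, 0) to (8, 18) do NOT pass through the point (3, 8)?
Number of paths = 1066780

Total paths from (0, 0) to (8, 18): C(26, 8) = 1562275. Paths through (3, 8): (paths (0, 0) → (3, 8)) × (paths (3, 8) → (8, 18)) = C(11, 3) · C(15, 5) = 165 · 3003 = 495495. Avoidance count = 1562275 − 495495 = 1066780.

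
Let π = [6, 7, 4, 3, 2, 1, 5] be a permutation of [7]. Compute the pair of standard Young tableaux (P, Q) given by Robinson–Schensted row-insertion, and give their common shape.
P = [1, 5] / [2, 7] / [3] / [4] / [6];  Q = [1, 2] / [3, 7] / [4] / [5] / [6];  common shape = (2, 2, 1, 1, 1)

Row-insert the values π_1, π_2, … into P one at a time, bumping the leftmost entry strictly greater than the inserted value down to the next row. The recording tableau Q records, in position (i, j), the step at which that cell was added to P.
  Insert 6 (step 1): P = [6];  Q = [1]
  Insert 7 (step 2): P = [6, 7];  Q = [1, 2]
  Insert 4 (step 3): P = [4, 7] / [6];  Q = [1, 2] / [3]
  Insert 3 (step 4): P = [3, 7] / [4] / [6];  Q = [1, 2] / [3] / [4]
  Insert 2 (step 5): P = [2, 7] / [3] / [4] / [6];  Q = [1, 2] / [3] / [4] / [5]
  Insert 1 (step 6): P = [1, 7] / [2] / [3] / [4] / [6];  Q = [1, 2] / [3] / [4] / [5] / [6]
  Insert 5 (step 7): P = [1, 5] / [2, 7] / [3] / [4] / [6];  Q = [1, 2] / [3, 7] / [4] / [5] / [6]
Final shape: (2, 2, 1, 1, 1).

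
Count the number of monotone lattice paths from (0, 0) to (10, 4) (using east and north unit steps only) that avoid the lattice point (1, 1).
Number of paths = 561

Total paths from (0, 0) to (10, 4): C(14, 10) = 1001. Paths through (1, 1): (paths (0, 0) → (1, 1)) × (paths (1, 1) → (10, 4)) = C(2, 1) · C(12, 9) = 2 · 220 = 440. Avoidance count = 1001 − 440 = 561.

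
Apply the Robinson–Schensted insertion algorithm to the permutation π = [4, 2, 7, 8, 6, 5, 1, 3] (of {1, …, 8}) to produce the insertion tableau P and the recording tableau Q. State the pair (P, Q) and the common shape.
P = [1, 3, 8] / [2, 5] / [4, 6] / [7];  Q = [1, 3, 4] / [2, 5] / [6, 8] / [7];  common shape = (3, 2, 2, 1)

Row-insert the values π_1, π_2, … into P one at a time, bumping the leftmost entry strictly greater than the inserted value down to the next row. The recording tableau Q records, in position (i, j), the step at which that cell was added to P.
  Insert 4 (step 1): P = [4];  Q = [1]
  Insert 2 (step 2): P = [2] / [4];  Q = [1] / [2]
  Insert 7 (step 3): P = [2, 7] / [4];  Q = [1, 3] / [2]
  Insert 8 (step 4): P = [2, 7, 8] / [4];  Q = [1, 3, 4] / [2]
  Insert 6 (step 5): P = [2, 6, 8] / [4, 7];  Q = [1, 3, 4] / [2, 5]
  Insert 5 (step 6): P = [2, 5, 8] / [4, 6] / [7];  Q = [1, 3, 4] / [2, 5] / [6]
  Insert 1 (step 7): P = [1, 5, 8] / [2, 6] / [4] / [7];  Q = [1, 3, 4] / [2, 5] / [6] / [7]
  Insert 3 (step 8): P = [1, 3, 8] / [2, 5] / [4, 6] / [7];  Q = [1, 3, 4] / [2, 5] / [6, 8] / [7]
Final shape: (3, 2, 2, 1).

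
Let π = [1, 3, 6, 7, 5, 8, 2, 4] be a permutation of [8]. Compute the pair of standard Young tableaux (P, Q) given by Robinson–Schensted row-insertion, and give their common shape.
P = [1, 2, 4, 7, 8] / [3, 5] / [6];  Q = [1, 2, 3, 4, 6] / [5, 8] / [7];  common shape = (5, 2, 1)

Row-insert the values π_1, π_2, … into P one at a time, bumping the leftmost entry strictly greater than the inserted value down to the next row. The recording tableau Q records, in position (i, j), the step at which that cell was added to P.
  Insert 1 (step 1): P = [1];  Q = [1]
  Insert 3 (step 2): P = [1, 3];  Q = [1, 2]
  Insert 6 (step 3): P = [1, 3, 6];  Q = [1, 2, 3]
  Insert 7 (step 4): P = [1, 3, 6, 7];  Q = [1, 2, 3, 4]
  Insert 5 (step 5): P = [1, 3, 5, 7] / [6];  Q = [1, 2, 3, 4] / [5]
  Insert 8 (step 6): P = [1, 3, 5, 7, 8] / [6];  Q = [1, 2, 3, 4, 6] / [5]
  Insert 2 (step 7): P = [1, 2, 5, 7, 8] / [3] / [6];  Q = [1, 2, 3, 4, 6] / [5] / [7]
  Insert 4 (step 8): P = [1, 2, 4, 7, 8] / [3, 5] / [6];  Q = [1, 2, 3, 4, 6] / [5, 8] / [7]
Final shape: (5, 2, 1).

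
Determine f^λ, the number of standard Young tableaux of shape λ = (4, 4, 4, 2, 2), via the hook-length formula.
# SYT of shape (4, 4, 4, 2, 2) = 171600

Hook-length formula: f^λ = n! / Π hook(c), product over all cells c of the Young diagram. For λ = (4, 4, 4, 2, 2), n = 16 boxes. Hook lengths by row (left-to-right, top-to-bottom): [8, 7, 4, 3]; [7, 6, 3, 2]; [6, 5, 2, 1]; [3, 2]; [2, 1]. Product of hooks = 121927680. So f^λ = 16! / 121927680 = 20922789888000 / 121927680 = 171600.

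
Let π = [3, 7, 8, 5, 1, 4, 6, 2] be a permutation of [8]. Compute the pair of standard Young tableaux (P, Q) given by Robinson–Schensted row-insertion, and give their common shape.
P = [1, 2, 6] / [3, 4, 8] / [5] / [7];  Q = [1, 2, 3] / [4, 6, 7] / [5] / [8];  common shape = (3, 3, 1, 1)

Row-insert the values π_1, π_2, … into P one at a time, bumping the leftmost entry strictly greater than the inserted value down to the next row. The recording tableau Q records, in position (i, j), the step at which that cell was added to P.
  Insert 3 (step 1): P = [3];  Q = [1]
  Insert 7 (step 2): P = [3, 7];  Q = [1, 2]
  Insert 8 (step 3): P = [3, 7, 8];  Q = [1, 2, 3]
  Insert 5 (step 4): P = [3, 5, 8] / [7];  Q = [1, 2, 3] / [4]
  Insert 1 (step 5): P = [1, 5, 8] / [3] / [7];  Q = [1, 2, 3] / [4] / [5]
  Insert 4 (step 6): P = [1, 4, 8] / [3, 5] / [7];  Q = [1, 2, 3] / [4, 6] / [5]
  Insert 6 (step 7): P = [1, 4, 6] / [3, 5, 8] / [7];  Q = [1, 2, 3] / [4, 6, 7] / [5]
  Insert 2 (step 8): P = [1, 2, 6] / [3, 4, 8] / [5] / [7];  Q = [1, 2, 3] / [4, 6, 7] / [5] / [8]
Final shape: (3, 3, 1, 1).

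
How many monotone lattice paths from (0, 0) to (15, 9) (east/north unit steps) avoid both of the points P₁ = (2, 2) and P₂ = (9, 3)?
Number of paths = 683456

Inclusion–exclusion. Total paths: C(24, 15) = 1307504. Through P₁: C(4, 2)·C(20, 13) = 465120. Through P₂: C(12, 9)·C(12, 6) = 203280. Since P₁ is strictly southwest of P₂, a monotone path through both must visit P₁ then P₂; paths through both = C(4, 2)·C(8, 7)·C(12, 6) = 44352. Avoid both = 1307504 − 465120 − 203280 + 44352 = 683456.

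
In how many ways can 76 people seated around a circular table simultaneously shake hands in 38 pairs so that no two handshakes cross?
C_38 = 176733862787006701400

These noncrossing handshakes are counted by the Catalan number C_n = (1/(n + 1)) · C(2n, n). For n = 38: C_38 = (1/39) · C(76, 38) = 6892620648693261354600/39 = 176733862787006701400.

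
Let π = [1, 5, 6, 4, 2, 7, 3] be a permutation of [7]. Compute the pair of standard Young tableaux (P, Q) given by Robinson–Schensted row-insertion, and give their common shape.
P = [1, 2, 3, 7] / [4, 6] / [5];  Q = [1, 2, 3, 6] / [4, 7] / [5];  common shape = (4, 2, 1)

Row-insert the values π_1, π_2, … into P one at a time, bumping the leftmost entry strictly greater than the inserted value down to the next row. The recording tableau Q records, in position (i, j), the step at which that cell was added to P.
  Insert 1 (step 1): P = [1];  Q = [1]
  Insert 5 (step 2): P = [1, 5];  Q = [1, 2]
  Insert 6 (step 3): P = [1, 5, 6];  Q = [1, 2, 3]
  Insert 4 (step 4): P = [1, 4, 6] / [5];  Q = [1, 2, 3] / [4]
  Insert 2 (step 5): P = [1, 2, 6] / [4] / [5];  Q = [1, 2, 3] / [4] / [5]
  Insert 7 (step 6): P = [1, 2, 6, 7] / [4] / [5];  Q = [1, 2, 3, 6] / [4] / [5]
  Insert 3 (step 7): P = [1, 2, 3, 7] / [4, 6] / [5];  Q = [1, 2, 3, 6] / [4, 7] / [5]
Final shape: (4, 2, 1).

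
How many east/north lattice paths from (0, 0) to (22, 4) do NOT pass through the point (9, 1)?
Number of paths = 9350

Total paths from (0, 0) to (22, 4): C(26, 22) = 14950. Paths through (9, 1): (paths (0, 0) → (9, 1)) × (paths (9, 1) → (22, 4)) = C(10, 9) · C(16, 13) = 10 · 560 = 5600. Avoidance count = 14950 − 5600 = 9350.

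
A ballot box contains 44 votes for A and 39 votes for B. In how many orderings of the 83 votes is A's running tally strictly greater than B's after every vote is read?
Strict-lead orderings = 43834108061009917917000

Total orderings of the 83 votes with 44 for A: C(83, 44) = 727646193812764637422200. By the Bertrand ballot formula (Cycle Lemma / reflection principle), the number of orderings in which A is strictly ahead of B throughout is (p − q)/(p + q) · C(p + q, p) = (44 − 39)/(44 + 39) · 727646193812764637422200 = 43834108061009917917000.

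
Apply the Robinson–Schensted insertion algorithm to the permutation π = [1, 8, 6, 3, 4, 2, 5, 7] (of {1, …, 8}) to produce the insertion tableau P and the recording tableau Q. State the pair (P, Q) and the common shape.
P = [1, 2, 4, 5, 7] / [3] / [6] / [8];  Q = [1, 2, 5, 7, 8] / [3] / [4] / [6];  common shape = (5, 1, 1, 1)

Row-insert the values π_1, π_2, … into P one at a time, bumping the leftmost entry strictly greater than the inserted value down to the next row. The recording tableau Q records, in position (i, j), the step at which that cell was added to P.
  Insert 1 (step 1): P = [1];  Q = [1]
  Insert 8 (step 2): P = [1, 8];  Q = [1, 2]
  Insert 6 (step 3): P = [1, 6] / [8];  Q = [1, 2] / [3]
  Insert 3 (step 4): P = [1, 3] / [6] / [8];  Q = [1, 2] / [3] / [4]
  Insert 4 (step 5): P = [1, 3, 4] / [6] / [8];  Q = [1, 2, 5] / [3] / [4]
  Insert 2 (step 6): P = [1, 2, 4] / [3] / [6] / [8];  Q = [1, 2, 5] / [3] / [4] / [6]
  Insert 5 (step 7): P = [1, 2, 4, 5] / [3] / [6] / [8];  Q = [1, 2, 5, 7] / [3] / [4] / [6]
  Insert 7 (step 8): P = [1, 2, 4, 5, 7] / [3] / [6] / [8];  Q = [1, 2, 5, 7, 8] / [3] / [4] / [6]
Final shape: (5, 1, 1, 1).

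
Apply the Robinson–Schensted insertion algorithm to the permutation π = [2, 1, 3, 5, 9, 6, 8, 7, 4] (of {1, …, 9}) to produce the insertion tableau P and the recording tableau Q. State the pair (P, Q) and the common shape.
P = [1, 3, 4, 6, 7] / [2, 5] / [8] / [9];  Q = [1, 3, 4, 5, 7] / [2, 6] / [8] / [9];  common shape = (5, 2, 1, 1)

Row-insert the values π_1, π_2, … into P one at a time, bumping the leftmost entry strictly greater than the inserted value down to the next row. The recording tableau Q records, in position (i, j), the step at which that cell was added to P.
  Insert 2 (step 1): P = [2];  Q = [1]
  Insert 1 (step 2): P = [1] / [2];  Q = [1] / [2]
  Insert 3 (step 3): P = [1, 3] / [2];  Q = [1, 3] / [2]
  Insert 5 (step 4): P = [1, 3, 5] / [2];  Q = [1, 3, 4] / [2]
  Insert 9 (step 5): P = [1, 3, 5, 9] / [2];  Q = [1, 3, 4, 5] / [2]
  Insert 6 (step 6): P = [1, 3, 5, 6] / [2, 9];  Q = [1, 3, 4, 5] / [2, 6]
  Insert 8 (step 7): P = [1, 3, 5, 6, 8] / [2, 9];  Q = [1, 3, 4, 5, 7] / [2, 6]
  Insert 7 (step 8): P = [1, 3, 5, 6, 7] / [2, 8] / [9];  Q = [1, 3, 4, 5, 7] / [2, 6] / [8]
  Insert 4 (step 9): P = [1, 3, 4, 6, 7] / [2, 5] / [8] / [9];  Q = [1, 3, 4, 5, 7] / [2, 6] / [8] / [9]
Final shape: (5, 2, 1, 1).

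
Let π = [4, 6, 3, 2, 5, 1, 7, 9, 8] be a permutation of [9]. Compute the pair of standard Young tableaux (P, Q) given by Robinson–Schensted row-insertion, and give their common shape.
P = [1, 5, 7, 8] / [2, 6, 9] / [3] / [4];  Q = [1, 2, 7, 8] / [3, 5, 9] / [4] / [6];  common shape = (4, 3, 1, 1)

Row-insert the values π_1, π_2, … into P one at a time, bumping the leftmost entry strictly greater than the inserted value down to the next row. The recording tableau Q records, in position (i, j), the step at which that cell was added to P.
  Insert 4 (step 1): P = [4];  Q = [1]
  Insert 6 (step 2): P = [4, 6];  Q = [1, 2]
  Insert 3 (step 3): P = [3, 6] / [4];  Q = [1, 2] / [3]
  Insert 2 (step 4): P = [2, 6] / [3] / [4];  Q = [1, 2] / [3] / [4]
  Insert 5 (step 5): P = [2, 5] / [3, 6] / [4];  Q = [1, 2] / [3, 5] / [4]
  Insert 1 (step 6): P = [1, 5] / [2, 6] / [3] / [4];  Q = [1, 2] / [3, 5] / [4] / [6]
  Insert 7 (step 7): P = [1, 5, 7] / [2, 6] / [3] / [4];  Q = [1, 2, 7] / [3, 5] / [4] / [6]
  Insert 9 (step 8): P = [1, 5, 7, 9] / [2, 6] / [3] / [4];  Q = [1, 2, 7, 8] / [3, 5] / [4] / [6]
  Insert 8 (step 9): P = [1, 5, 7, 8] / [2, 6, 9] / [3] / [4];  Q = [1, 2, 7, 8] / [3, 5, 9] / [4] / [6]
Final shape: (4, 3, 1, 1).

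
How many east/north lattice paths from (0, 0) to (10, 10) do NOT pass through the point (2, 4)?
Number of paths = 139711

Total paths from (0, 0) to (10, 10): C(20, 10) = 184756. Paths through (2, 4): (paths (0, 0) → (2, 4)) × (paths (2, 4) → (10, 10)) = C(6, 2) · C(14, 8) = 15 · 3003 = 45045. Avoidance count = 184756 − 45045 = 139711.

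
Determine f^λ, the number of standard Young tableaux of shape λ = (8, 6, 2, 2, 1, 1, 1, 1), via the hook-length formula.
# SYT of shape (8, 6, 2, 2, 1, 1, 1, 1) = 1097450640

Hook-length formula: f^λ = n! / Π hook(c), product over all cells c of the Young diagram. For λ = (8, 6, 2, 2, 1, 1, 1, 1), n = 22 boxes. Hook lengths by row (left-to-right, top-to-bottom): [15, 10, 7, 6, 5, 4, 2, 1]; [12, 7, 4, 3, 2, 1]; [7, 2]; [6, 1]; [4]; [3]; [2]; [1]. Product of hooks = 1024192512000. So f^λ = 22! / 1024192512000 = 1124000727777607680000 / 1024192512000 = 1097450640.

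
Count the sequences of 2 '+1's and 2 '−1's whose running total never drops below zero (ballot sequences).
C_2 = 2

These ballot sequences are counted by the Catalan number C_n = (1/(n + 1)) · C(2n, n). For n = 2: C_2 = (1/3) · C(4, 2) = 6/3 = 2.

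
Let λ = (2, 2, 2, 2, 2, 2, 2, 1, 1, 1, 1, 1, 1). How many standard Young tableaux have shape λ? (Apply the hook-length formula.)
# SYT of shape (2, 2, 2, 2, 2, 2, 2, 1, 1, 1, 1, 1, 1) = 38760

Hook-length formula: f^λ = n! / Π hook(c), product over all cells c of the Young diagram. For λ = (2, 2, 2, 2, 2, 2, 2, 1, 1, 1, 1, 1, 1), n = 20 boxes. Hook lengths by row (left-to-right, top-to-bottom): [14, 7]; [13, 6]; [12, 5]; [11, 4]; [10, 3]; [9, 2]; [8, 1]; [6]; [5]; [4]; [3]; [2]; [1]. Product of hooks = 62768369664000. So f^λ = 20! / 62768369664000 = 2432902008176640000 / 62768369664000 = 38760.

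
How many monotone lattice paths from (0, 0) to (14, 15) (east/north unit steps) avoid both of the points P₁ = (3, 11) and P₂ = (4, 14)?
Number of paths = 77044256

Inclusion–exclusion. Total paths: C(29, 14) = 77558760. Through P₁: C(14, 3)·C(15, 11) = 496860. Through P₂: C(18, 4)·C(11, 10) = 33660. Since P₁ is strictly southwest of P₂, a monotone path through both must visit P₁ then P₂; paths through both = C(14, 3)·C(4, 1)·C(11, 10) = 16016. Avoid both = 77558760 − 496860 − 33660 + 16016 = 77044256.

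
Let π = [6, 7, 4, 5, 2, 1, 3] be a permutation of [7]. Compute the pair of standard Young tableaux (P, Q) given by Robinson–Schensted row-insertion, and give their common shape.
P = [1, 3] / [2, 5] / [4, 7] / [6];  Q = [1, 2] / [3, 4] / [5, 7] / [6];  common shape = (2, 2, 2, 1)

Row-insert the values π_1, π_2, … into P one at a time, bumping the leftmost entry strictly greater than the inserted value down to the next row. The recording tableau Q records, in position (i, j), the step at which that cell was added to P.
  Insert 6 (step 1): P = [6];  Q = [1]
  Insert 7 (step 2): P = [6, 7];  Q = [1, 2]
  Insert 4 (step 3): P = [4, 7] / [6];  Q = [1, 2] / [3]
  Insert 5 (step 4): P = [4, 5] / [6, 7];  Q = [1, 2] / [3, 4]
  Insert 2 (step 5): P = [2, 5] / [4, 7] / [6];  Q = [1, 2] / [3, 4] / [5]
  Insert 1 (step 6): P = [1, 5] / [2, 7] / [4] / [6];  Q = [1, 2] / [3, 4] / [5] / [6]
  Insert 3 (step 7): P = [1, 3] / [2, 5] / [4, 7] / [6];  Q = [1, 2] / [3, 4] / [5, 7] / [6]
Final shape: (2, 2, 2, 1).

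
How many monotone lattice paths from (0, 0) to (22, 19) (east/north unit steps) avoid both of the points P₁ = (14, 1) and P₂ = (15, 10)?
Number of paths = 207246337675

Inclusion–exclusion. Total paths: C(41, 22) = 244662670200. Through P₁: C(15, 14)·C(26, 8) = 23434125. Through P₂: C(25, 15)·C(16, 7) = 37394614400. Since P₁ is strictly southwest of P₂, a monotone path through both must visit P₁ then P₂; paths through both = C(15, 14)·C(10, 1)·C(16, 7) = 1716000. Avoid both = 244662670200 − 23434125 − 37394614400 + 1716000 = 207246337675.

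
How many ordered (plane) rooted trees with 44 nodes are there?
C_43 = 150853479205085351660700

These ordered rooted trees are counted by the Catalan number C_n = (1/(n + 1)) · C(2n, n). For n = 43: C_43 = (1/44) · C(86, 43) = 6637553085023755473070800/44 = 150853479205085351660700.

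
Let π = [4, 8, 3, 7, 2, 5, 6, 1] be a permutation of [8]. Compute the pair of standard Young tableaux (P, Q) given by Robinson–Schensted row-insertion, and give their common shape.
P = [1, 5, 6] / [2, 7] / [3, 8] / [4];  Q = [1, 2, 7] / [3, 4] / [5, 6] / [8];  common shape = (3, 2, 2, 1)

Row-insert the values π_1, π_2, … into P one at a time, bumping the leftmost entry strictly greater than the inserted value down to the next row. The recording tableau Q records, in position (i, j), the step at which that cell was added to P.
  Insert 4 (step 1): P = [4];  Q = [1]
  Insert 8 (step 2): P = [4, 8];  Q = [1, 2]
  Insert 3 (step 3): P = [3, 8] / [4];  Q = [1, 2] / [3]
  Insert 7 (step 4): P = [3, 7] / [4, 8];  Q = [1, 2] / [3, 4]
  Insert 2 (step 5): P = [2, 7] / [3, 8] / [4];  Q = [1, 2] / [3, 4] / [5]
  Insert 5 (step 6): P = [2, 5] / [3, 7] / [4, 8];  Q = [1, 2] / [3, 4] / [5, 6]
  Insert 6 (step 7): P = [2, 5, 6] / [3, 7] / [4, 8];  Q = [1, 2, 7] / [3, 4] / [5, 6]
  Insert 1 (step 8): P = [1, 5, 6] / [2, 7] / [3, 8] / [4];  Q = [1, 2, 7] / [3, 4] / [5, 6] / [8]
Final shape: (3, 2, 2, 1).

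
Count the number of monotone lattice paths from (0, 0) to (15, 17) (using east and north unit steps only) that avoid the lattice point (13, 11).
Number of paths = 495830688

Total paths from (0, 0) to (15, 17): C(32, 15) = 565722720. Paths through (13, 11): (paths (0, 0) → (13, 11)) × (paths (13, 11) → (15, 17)) = C(24, 13) · C(8, 2) = 2496144 · 28 = 69892032. Avoidance count = 565722720 − 69892032 = 495830688.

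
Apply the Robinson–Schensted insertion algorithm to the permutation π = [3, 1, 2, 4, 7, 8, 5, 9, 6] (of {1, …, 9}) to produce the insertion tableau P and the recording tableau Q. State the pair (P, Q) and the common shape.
P = [1, 2, 4, 5, 6, 9] / [3, 7, 8];  Q = [1, 3, 4, 5, 6, 8] / [2, 7, 9];  common shape = (6, 3)

Row-insert the values π_1, π_2, … into P one at a time, bumping the leftmost entry strictly greater than the inserted value down to the next row. The recording tableau Q records, in position (i, j), the step at which that cell was added to P.
  Insert 3 (step 1): P = [3];  Q = [1]
  Insert 1 (step 2): P = [1] / [3];  Q = [1] / [2]
  Insert 2 (step 3): P = [1, 2] / [3];  Q = [1, 3] / [2]
  Insert 4 (step 4): P = [1, 2, 4] / [3];  Q = [1, 3, 4] / [2]
  Insert 7 (step 5): P = [1, 2, 4, 7] / [3];  Q = [1, 3, 4, 5] / [2]
  Insert 8 (step 6): P = [1, 2, 4, 7, 8] / [3];  Q = [1, 3, 4, 5, 6] / [2]
  Insert 5 (step 7): P = [1, 2, 4, 5, 8] / [3, 7];  Q = [1, 3, 4, 5, 6] / [2, 7]
  Insert 9 (step 8): P = [1, 2, 4, 5, 8, 9] / [3, 7];  Q = [1, 3, 4, 5, 6, 8] / [2, 7]
  Insert 6 (step 9): P = [1, 2, 4, 5, 6, 9] / [3, 7, 8];  Q = [1, 3, 4, 5, 6, 8] / [2, 7, 9]
Final shape: (6, 3).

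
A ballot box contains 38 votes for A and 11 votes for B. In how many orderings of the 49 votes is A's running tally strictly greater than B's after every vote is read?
Strict-lead orderings = 16054484472

Total orderings of the 49 votes with 38 for A: C(49, 38) = 29135916264. By the Bertrand ballot formula (Cycle Lemma / reflection principle), the number of orderings in which A is strictly ahead of B throughout is (p − q)/(p + q) · C(p + q, p) = (38 − 11)/(38 + 11) · 29135916264 = 16054484472.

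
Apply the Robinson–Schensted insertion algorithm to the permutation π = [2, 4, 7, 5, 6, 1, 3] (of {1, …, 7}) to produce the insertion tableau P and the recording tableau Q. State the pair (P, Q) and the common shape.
P = [1, 3, 5, 6] / [2, 4] / [7];  Q = [1, 2, 3, 5] / [4, 7] / [6];  common shape = (4, 2, 1)

Row-insert the values π_1, π_2, … into P one at a time, bumping the leftmost entry strictly greater than the inserted value down to the next row. The recording tableau Q records, in position (i, j), the step at which that cell was added to P.
  Insert 2 (step 1): P = [2];  Q = [1]
  Insert 4 (step 2): P = [2, 4];  Q = [1, 2]
  Insert 7 (step 3): P = [2, 4, 7];  Q = [1, 2, 3]
  Insert 5 (step 4): P = [2, 4, 5] / [7];  Q = [1, 2, 3] / [4]
  Insert 6 (step 5): P = [2, 4, 5, 6] / [7];  Q = [1, 2, 3, 5] / [4]
  Insert 1 (step 6): P = [1, 4, 5, 6] / [2] / [7];  Q = [1, 2, 3, 5] / [4] / [6]
  Insert 3 (step 7): P = [1, 3, 5, 6] / [2, 4] / [7];  Q = [1, 2, 3, 5] / [4, 7] / [6]
Final shape: (4, 2, 1).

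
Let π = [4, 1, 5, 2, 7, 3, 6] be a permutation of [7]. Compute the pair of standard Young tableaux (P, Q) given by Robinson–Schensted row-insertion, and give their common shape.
P = [1, 2, 3, 6] / [4, 5, 7];  Q = [1, 3, 5, 7] / [2, 4, 6];  common shape = (4, 3)

Row-insert the values π_1, π_2, … into P one at a time, bumping the leftmost entry strictly greater than the inserted value down to the next row. The recording tableau Q records, in position (i, j), the step at which that cell was added to P.
  Insert 4 (step 1): P = [4];  Q = [1]
  Insert 1 (step 2): P = [1] / [4];  Q = [1] / [2]
  Insert 5 (step 3): P = [1, 5] / [4];  Q = [1, 3] / [2]
  Insert 2 (step 4): P = [1, 2] / [4, 5];  Q = [1, 3] / [2, 4]
  Insert 7 (step 5): P = [1, 2, 7] / [4, 5];  Q = [1, 3, 5] / [2, 4]
  Insert 3 (step 6): P = [1, 2, 3] / [4, 5, 7];  Q = [1, 3, 5] / [2, 4, 6]
  Insert 6 (step 7): P = [1, 2, 3, 6] / [4, 5, 7];  Q = [1, 3, 5, 7] / [2, 4, 6]
Final shape: (4, 3).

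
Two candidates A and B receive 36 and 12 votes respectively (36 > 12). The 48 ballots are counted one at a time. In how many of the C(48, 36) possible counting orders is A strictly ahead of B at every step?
Strict-lead orderings = 34834267234

Total orderings of the 48 votes with 36 for A: C(48, 36) = 69668534468. By the Bertrand ballot formula (Cycle Lemma / reflection principle), the number of orderings in which A is strictly ahead of B throughout is (p − q)/(p + q) · C(p + q, p) = (36 − 12)/(36 + 12) · 69668534468 = 34834267234.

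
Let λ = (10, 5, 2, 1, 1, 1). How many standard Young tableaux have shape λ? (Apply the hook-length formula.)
# SYT of shape (10, 5, 2, 1, 1, 1) = 30098432

Hook-length formula: f^λ = n! / Π hook(c), product over all cells c of the Young diagram. For λ = (10, 5, 2, 1, 1, 1), n = 20 boxes. Hook lengths by row (left-to-right, top-to-bottom): [15, 11, 9, 8, 7, 5, 4, 3, 2, 1]; [9, 5, 3, 2, 1]; [5, 1]; [3]; [2]; [1]. Product of hooks = 80831520000. So f^λ = 20! / 80831520000 = 2432902008176640000 / 80831520000 = 30098432.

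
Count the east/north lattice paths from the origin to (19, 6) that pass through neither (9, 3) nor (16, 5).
Number of paths = 64464

Inclusion–exclusion. Total paths: C(25, 19) = 177100. Through P₁: C(12, 9)·C(13, 10) = 62920. Through P₂: C(21, 16)·C(4, 3) = 81396. Since P₁ is strictly southwest of P₂, a monotone path through both must visit P₁ then P₂; paths through both = C(12, 9)·C(9, 7)·C(4, 3) = 31680. Avoid both = 177100 − 62920 − 81396 + 31680 = 64464.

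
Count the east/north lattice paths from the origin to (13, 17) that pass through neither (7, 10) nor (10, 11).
Number of paths = 63293466

Inclusion–exclusion. Total paths: C(30, 13) = 119759850. Through P₁: C(17, 7)·C(13, 6) = 33372768. Through P₂: C(21, 10)·C(9, 3) = 29628144. Since P₁ is strictly southwest of P₂, a monotone path through both must visit P₁ then P₂; paths through both = C(17, 7)·C(4, 3)·C(9, 3) = 6534528. Avoid both = 119759850 − 33372768 − 29628144 + 6534528 = 63293466.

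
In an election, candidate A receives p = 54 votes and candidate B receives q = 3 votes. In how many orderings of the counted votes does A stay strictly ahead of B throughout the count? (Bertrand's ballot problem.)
Strict-lead orderings = 26180

Total orderings of the 57 votes with 54 for A: C(57, 54) = 29260. By the Bertrand ballot formula (Cycle Lemma / reflection principle), the number of orderings in which A is strictly ahead of B throughout is (p − q)/(p + q) · C(p + q, p) = (54 − 3)/(54 + 3) · 29260 = 26180.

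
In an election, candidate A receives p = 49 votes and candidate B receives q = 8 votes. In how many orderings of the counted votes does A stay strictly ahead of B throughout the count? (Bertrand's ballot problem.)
Strict-lead orderings = 1188576675

Total orderings of the 57 votes with 49 for A: C(57, 49) = 1652411475. By the Bertrand ballot formula (Cycle Lemma / reflection principle), the number of orderings in which A is strictly ahead of B throughout is (p − q)/(p + q) · C(p + q, p) = (49 − 8)/(49 + 8) · 1652411475 = 1188576675.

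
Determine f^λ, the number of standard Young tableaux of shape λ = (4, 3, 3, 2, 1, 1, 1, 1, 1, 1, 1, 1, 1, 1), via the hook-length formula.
# SYT of shape (4, 3, 3, 2, 1, 1, 1, 1, 1, 1, 1, 1, 1, 1) = 12552540

Hook-length formula: f^λ = n! / Π hook(c), product over all cells c of the Young diagram. For λ = (4, 3, 3, 2, 1, 1, 1, 1, 1, 1, 1, 1, 1, 1), n = 22 boxes. Hook lengths by row (left-to-right, top-to-bottom): [17, 6, 4, 1]; [15, 4, 2]; [14, 3, 1]; [12, 1]; [10]; [9]; [8]; [7]; [6]; [5]; [4]; [3]; [2]; [1]. Product of hooks = 89543688192000. So f^λ = 22! / 89543688192000 = 1124000727777607680000 / 89543688192000 = 12552540.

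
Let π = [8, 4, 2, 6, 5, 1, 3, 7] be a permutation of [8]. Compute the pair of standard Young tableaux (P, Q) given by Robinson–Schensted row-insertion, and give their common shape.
P = [1, 3, 7] / [2, 5] / [4, 6] / [8];  Q = [1, 4, 8] / [2, 5] / [3, 7] / [6];  common shape = (3, 2, 2, 1)

Row-insert the values π_1, π_2, … into P one at a time, bumping the leftmost entry strictly greater than the inserted value down to the next row. The recording tableau Q records, in position (i, j), the step at which that cell was added to P.
  Insert 8 (step 1): P = [8];  Q = [1]
  Insert 4 (step 2): P = [4] / [8];  Q = [1] / [2]
  Insert 2 (step 3): P = [2] / [4] / [8];  Q = [1] / [2] / [3]
  Insert 6 (step 4): P = [2, 6] / [4] / [8];  Q = [1, 4] / [2] / [3]
  Insert 5 (step 5): P = [2, 5] / [4, 6] / [8];  Q = [1, 4] / [2, 5] / [3]
  Insert 1 (step 6): P = [1, 5] / [2, 6] / [4] / [8];  Q = [1, 4] / [2, 5] / [3] / [6]
  Insert 3 (step 7): P = [1, 3] / [2, 5] / [4, 6] / [8];  Q = [1, 4] / [2, 5] / [3, 7] / [6]
  Insert 7 (step 8): P = [1, 3, 7] / [2, 5] / [4, 6] / [8];  Q = [1, 4, 8] / [2, 5] / [3, 7] / [6]
Final shape: (3, 2, 2, 1).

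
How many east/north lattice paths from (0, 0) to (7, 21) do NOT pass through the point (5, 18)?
Number of paths = 847550

Total paths from (0, 0) to (7, 21): C(28, 7) = 1184040. Paths through (5, 18): (paths (0, 0) → (5, 18)) × (paths (5, 18) → (7, 21)) = C(23, 5) · C(5, 2) = 33649 · 10 = 336490. Avoidance count = 1184040 − 336490 = 847550.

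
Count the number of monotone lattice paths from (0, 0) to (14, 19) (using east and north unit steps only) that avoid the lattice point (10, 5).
Number of paths = 809620020

Total paths from (0, 0) to (14, 19): C(33, 14) = 818809200. Paths through (10, 5): (paths (0, 0) → (10, 5)) × (paths (10, 5) → (14, 19)) = C(15, 10) · C(18, 4) = 3003 · 3060 = 9189180. Avoidance count = 818809200 − 9189180 = 809620020.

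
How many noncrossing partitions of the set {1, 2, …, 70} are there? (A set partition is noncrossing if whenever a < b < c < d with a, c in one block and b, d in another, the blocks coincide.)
C_70 = 1321422108420282270489942177190229544600

These noncrossing partitions are counted by the Catalan number C_n = (1/(n + 1)) · C(2n, n). For n = 70: C_70 = (1/71) · C(140, 70) = 93820969697840041204785894580506297666600/71 = 1321422108420282270489942177190229544600.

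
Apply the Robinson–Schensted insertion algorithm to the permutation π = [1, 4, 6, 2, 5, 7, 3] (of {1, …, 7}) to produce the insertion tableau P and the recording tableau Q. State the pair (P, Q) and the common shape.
P = [1, 2, 3, 7] / [4, 5] / [6];  Q = [1, 2, 3, 6] / [4, 5] / [7];  common shape = (4, 2, 1)

Row-insert the values π_1, π_2, … into P one at a time, bumping the leftmost entry strictly greater than the inserted value down to the next row. The recording tableau Q records, in position (i, j), the step at which that cell was added to P.
  Insert 1 (step 1): P = [1];  Q = [1]
  Insert 4 (step 2): P = [1, 4];  Q = [1, 2]
  Insert 6 (step 3): P = [1, 4, 6];  Q = [1, 2, 3]
  Insert 2 (step 4): P = [1, 2, 6] / [4];  Q = [1, 2, 3] / [4]
  Insert 5 (step 5): P = [1, 2, 5] / [4, 6];  Q = [1, 2, 3] / [4, 5]
  Insert 7 (step 6): P = [1, 2, 5, 7] / [4, 6];  Q = [1, 2, 3, 6] / [4, 5]
  Insert 3 (step 7): P = [1, 2, 3, 7] / [4, 5] / [6];  Q = [1, 2, 3, 6] / [4, 5] / [7]
Final shape: (4, 2, 1).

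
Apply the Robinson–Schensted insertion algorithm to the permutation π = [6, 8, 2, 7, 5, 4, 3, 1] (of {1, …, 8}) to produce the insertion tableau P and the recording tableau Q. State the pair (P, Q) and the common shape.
P = [1, 3] / [2, 7] / [4] / [5] / [6] / [8];  Q = [1, 2] / [3, 4] / [5] / [6] / [7] / [8];  common shape = (2, 2, 1, 1, 1, 1)

Row-insert the values π_1, π_2, … into P one at a time, bumping the leftmost entry strictly greater than the inserted value down to the next row. The recording tableau Q records, in position (i, j), the step at which that cell was added to P.
  Insert 6 (step 1): P = [6];  Q = [1]
  Insert 8 (step 2): P = [6, 8];  Q = [1, 2]
  Insert 2 (step 3): P = [2, 8] / [6];  Q = [1, 2] / [3]
  Insert 7 (step 4): P = [2, 7] / [6, 8];  Q = [1, 2] / [3, 4]
  Insert 5 (step 5): P = [2, 5] / [6, 7] / [8];  Q = [1, 2] / [3, 4] / [5]
  Insert 4 (step 6): P = [2, 4] / [5, 7] / [6] / [8];  Q = [1, 2] / [3, 4] / [5] / [6]
  Insert 3 (step 7): P = [2, 3] / [4, 7] / [5] / [6] / [8];  Q = [1, 2] / [3, 4] / [5] / [6] / [7]
  Insert 1 (step 8): P = [1, 3] / [2, 7] / [4] / [5] / [6] / [8];  Q = [1, 2] / [3, 4] / [5] / [6] / [7] / [8]
Final shape: (2, 2, 1, 1, 1, 1).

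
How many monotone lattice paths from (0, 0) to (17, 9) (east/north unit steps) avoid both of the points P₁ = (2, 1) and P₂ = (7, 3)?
Number of paths = 1197152

Inclusion–exclusion. Total paths: C(26, 17) = 3124550. Through P₁: C(3, 2)·C(23, 15) = 1470942. Through P₂: C(10, 7)·C(16, 10) = 960960. Since P₁ is strictly southwest of P₂, a monotone path through both must visit P₁ then P₂; paths through both = C(3, 2)·C(7, 5)·C(16, 10) = 504504. Avoid both = 3124550 − 1470942 − 960960 + 504504 = 1197152.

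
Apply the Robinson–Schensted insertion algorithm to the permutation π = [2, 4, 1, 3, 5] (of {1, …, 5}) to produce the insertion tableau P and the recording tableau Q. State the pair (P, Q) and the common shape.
P = [1, 3, 5] / [2, 4];  Q = [1, 2, 5] / [3, 4];  common shape = (3, 2)

Row-insert the values π_1, π_2, … into P one at a time, bumping the leftmost entry strictly greater than the inserted value down to the next row. The recording tableau Q records, in position (i, j), the step at which that cell was added to P.
  Insert 2 (step 1): P = [2];  Q = [1]
  Insert 4 (step 2): P = [2, 4];  Q = [1, 2]
  Insert 1 (step 3): P = [1, 4] / [2];  Q = [1, 2] / [3]
  Insert 3 (step 4): P = [1, 3] / [2, 4];  Q = [1, 2] / [3, 4]
  Insert 5 (step 5): P = [1, 3, 5] / [2, 4];  Q = [1, 2, 5] / [3, 4]
Final shape: (3, 2).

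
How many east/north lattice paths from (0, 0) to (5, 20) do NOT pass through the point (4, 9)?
Number of paths = 44550

Total paths from (0, 0) to (5, 20): C(25, 5) = 53130. Paths through (4, 9): (paths (0, 0) → (4, 9)) × (paths (4, 9) → (5, 20)) = C(13, 4) · C(12, 1) = 715 · 12 = 8580. Avoidance count = 53130 − 8580 = 44550.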